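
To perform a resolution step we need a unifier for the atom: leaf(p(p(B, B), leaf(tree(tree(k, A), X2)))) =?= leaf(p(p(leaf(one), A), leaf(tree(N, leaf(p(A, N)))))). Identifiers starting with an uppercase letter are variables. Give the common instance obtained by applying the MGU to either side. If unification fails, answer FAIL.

leaf(p(p(leaf(one), leaf(one)), leaf(tree(tree(k, leaf(one)), leaf(p(leaf(one), tree(k, leaf(one))))))))

Decompose leaf/1: p(p(B, B), leaf(tree(tree(k, A), X2))) =?= p(p(leaf(one), A), leaf(tree(N, leaf(p(A, N))))).
Decompose p/2: p(B, B) =?= p(leaf(one), A),  leaf(tree(tree(k, A), X2)) =?= leaf(tree(N, leaf(p(A, N)))).
Decompose p/2: B =?= leaf(one),  B =?= A.
Bind B := leaf(one); substituting into the one remaining equation that mentions B gives: leaf(one) =?= A.
Bind A := leaf(one); substituting into the remaining equation gives: leaf(tree(tree(k, leaf(one)), X2)) =?= leaf(tree(N, leaf(p(leaf(one), N)))).
Decompose leaf/1: tree(tree(k, leaf(one)), X2) =?= tree(N, leaf(p(leaf(one), N))).
Decompose tree/2: tree(k, leaf(one)) =?= N,  X2 =?= leaf(p(leaf(one), N)).
Bind N := tree(k, leaf(one)); substituting into the remaining equation gives: X2 =?= leaf(p(leaf(one), tree(k, leaf(one)))).
Bind X2 := leaf(p(leaf(one), tree(k, leaf(one)))).
Applying the MGU to either side gives leaf(p(p(leaf(one), leaf(one)), leaf(tree(tree(k, leaf(one)), leaf(p(leaf(one), tree(k, leaf(one)))))))).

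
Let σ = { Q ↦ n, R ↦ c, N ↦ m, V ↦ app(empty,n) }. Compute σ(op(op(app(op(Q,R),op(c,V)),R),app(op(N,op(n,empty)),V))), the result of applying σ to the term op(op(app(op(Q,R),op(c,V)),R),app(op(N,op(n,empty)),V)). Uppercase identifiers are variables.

op(op(app(op(n,c),op(c,app(empty,n))),c),app(op(m,op(n,empty)),app(empty,n)))

Replace each occurrence of Q with n.
Replace each occurrence of R with c.
Replace each occurrence of N with m.
Replace each occurrence of V with app(empty,n).
Result: op(op(app(op(n,c),op(c,app(empty,n))),c),app(op(m,op(n,empty)),app(empty,n))).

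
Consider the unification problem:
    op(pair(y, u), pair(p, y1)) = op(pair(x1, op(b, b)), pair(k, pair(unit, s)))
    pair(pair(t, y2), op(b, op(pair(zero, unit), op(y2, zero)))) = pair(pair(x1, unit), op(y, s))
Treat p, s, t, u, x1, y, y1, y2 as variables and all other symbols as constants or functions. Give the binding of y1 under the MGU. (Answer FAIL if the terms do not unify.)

pair(unit, op(pair(zero, unit), op(unit, zero)))

Decompose op/2: pair(y, u) = pair(x1, op(b, b)),  pair(p, y1) = pair(k, pair(unit, s)).
Decompose pair/2: y = x1,  u = op(b, b).
Bind y := x1; substituting into the one remaining equation that mentions y gives: pair(pair(t, y2), op(b, op(pair(zero, unit), op(y2, zero)))) = pair(pair(x1, unit), op(x1, s)).
Bind u := op(b, b); no other remaining equation mentions u.
Decompose pair/2: p = k,  y1 = pair(unit, s).
Bind p := k; no other remaining equation mentions p.
Bind y1 := pair(unit, s); no other remaining equation mentions y1.
Decompose pair/2: pair(t, y2) = pair(x1, unit),  op(b, op(pair(zero, unit), op(y2, zero))) = op(x1, s).
Decompose pair/2: t = x1,  y2 = unit.
Bind t := x1; no other remaining equation mentions t.
Bind y2 := unit; substituting into the remaining equation gives: op(b, op(pair(zero, unit), op(unit, zero))) = op(x1, s).
Decompose op/2: b = x1,  op(pair(zero, unit), op(unit, zero)) = s.
Bind x1 := b; no other remaining equation mentions x1. Substituting into the earlier bindings gives y := b, t := b.
Bind s := op(pair(zero, unit), op(unit, zero)). Substituting into the earlier binding gives y1 := pair(unit, op(pair(zero, unit), op(unit, zero))).
MGU = { y ↦ b, u ↦ op(b, b), p ↦ k, y1 ↦ pair(unit, op(pair(zero, unit), op(unit, zero))), t ↦ b, y2 ↦ unit, x1 ↦ b, s ↦ op(pair(zero, unit), op(unit, zero)) }, so y1 ↦ pair(unit, op(pair(zero, unit), op(unit, zero))).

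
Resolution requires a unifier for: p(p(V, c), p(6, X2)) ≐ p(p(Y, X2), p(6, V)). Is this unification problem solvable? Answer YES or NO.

Decompose p/2: p(V, c) ≐ p(Y, X2),  p(6, X2) ≐ p(6, V).
Decompose p/2: V ≐ Y,  c ≐ X2.
Bind V := Y; substituting into the one remaining equation that mentions V gives: p(6, X2) ≐ p(6, Y).
Bind X2 := c; substituting into the remaining equation gives: p(6, c) ≐ p(6, Y).
Decompose p/2: 6 ≐ 6,  c ≐ Y.
Delete trivial equation 6 ≐ 6.
Bind Y := c. Substituting into the earlier binding gives V := c.
No equations remain and no clash or occurs-check failure arose, so a unifier exists.

YES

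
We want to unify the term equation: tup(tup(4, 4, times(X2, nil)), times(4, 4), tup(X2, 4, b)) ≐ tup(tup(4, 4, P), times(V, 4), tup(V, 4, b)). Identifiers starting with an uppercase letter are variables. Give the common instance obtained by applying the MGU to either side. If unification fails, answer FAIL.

tup(tup(4, 4, times(4, nil)), times(4, 4), tup(4, 4, b))

Decompose tup/3: tup(4, 4, times(X2, nil)) ≐ tup(4, 4, P),  times(4, 4) ≐ times(V, 4),  tup(X2, 4, b) ≐ tup(V, 4, b).
Decompose tup/3: 4 ≐ 4,  4 ≐ 4,  times(X2, nil) ≐ P.
Delete trivial equation 4 ≐ 4.
Delete trivial equation 4 ≐ 4.
Bind P := times(X2, nil); no other remaining equation mentions P.
Decompose times/2: 4 ≐ V,  4 ≐ 4.
Bind V := 4; substituting into the one remaining equation that mentions V gives: tup(X2, 4, b) ≐ tup(4, 4, b).
Delete trivial equation 4 ≐ 4.
Decompose tup/3: X2 ≐ 4,  4 ≐ 4,  b ≐ b.
Bind X2 := 4; no other remaining equation mentions X2. Substituting into the earlier binding gives P := times(4, nil).
Delete trivial equation 4 ≐ 4.
Delete trivial equation b ≐ b.
Applying the MGU to either side gives tup(tup(4, 4, times(4, nil)), times(4, 4), tup(4, 4, b)).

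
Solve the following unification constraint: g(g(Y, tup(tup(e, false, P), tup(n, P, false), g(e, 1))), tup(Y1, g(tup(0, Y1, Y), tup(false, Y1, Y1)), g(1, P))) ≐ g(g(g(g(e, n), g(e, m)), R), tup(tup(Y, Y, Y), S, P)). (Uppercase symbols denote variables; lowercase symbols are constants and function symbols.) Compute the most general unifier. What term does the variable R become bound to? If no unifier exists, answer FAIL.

FAIL

Decompose g/2: g(Y, tup(tup(e, false, P), tup(n, P, false), g(e, 1))) ≐ g(g(g(e, n), g(e, m)), R),  tup(Y1, g(tup(0, Y1, Y), tup(false, Y1, Y1)), g(1, P)) ≐ tup(tup(Y, Y, Y), S, P).
Decompose g/2: Y ≐ g(g(e, n), g(e, m)),  tup(tup(e, false, P), tup(n, P, false), g(e, 1)) ≐ R.
Bind Y := g(g(e, n), g(e, m)); substituting into the one remaining equation that mentions Y gives: tup(Y1, g(tup(0, Y1, g(g(e, n), g(e, m))), tup(false, Y1, Y1)), g(1, P)) ≐ tup(tup(g(g(e, n), g(e, m)), g(g(e, n), g(e, m)), g(g(e, n), g(e, m))), S, P).
Bind R := tup(tup(e, false, P), tup(n, P, false), g(e, 1)); no other remaining equation mentions R.
Decompose tup/3: Y1 ≐ tup(g(g(e, n), g(e, m)), g(g(e, n), g(e, m)), g(g(e, n), g(e, m))),  g(tup(0, Y1, g(g(e, n), g(e, m))), tup(false, Y1, Y1)) ≐ S,  g(1, P) ≐ P.
Bind Y1 := tup(g(g(e, n), g(e, m)), g(g(e, n), g(e, m)), g(g(e, n), g(e, m))); substituting into the one remaining equation that mentions Y1 gives: g(tup(0, tup(g(g(e, n), g(e, m)), g(g(e, n), g(e, m)), g(g(e, n), g(e, m))), g(g(e, n), g(e, m))), tup(false, tup(g(g(e, n), g(e, m)), g(g(e, n), g(e, m)), g(g(e, n), g(e, m))), tup(g(g(e, n), g(e, m)), g(g(e, n), g(e, m)), g(g(e, n), g(e, m))))) ≐ S.
Bind S := g(tup(0, tup(g(g(e, n), g(e, m)), g(g(e, n), g(e, m)), g(g(e, n), g(e, m))), g(g(e, n), g(e, m))), tup(false, tup(g(g(e, n), g(e, m)), g(g(e, n), g(e, m)), g(g(e, n), g(e, m))), tup(g(g(e, n), g(e, m)), g(g(e, n), g(e, m)), g(g(e, n), g(e, m))))); no other remaining equation mentions S.
Occurs check fails: P occurs in g(1, P); the equation P ≐ g(1, P) has no finite solution.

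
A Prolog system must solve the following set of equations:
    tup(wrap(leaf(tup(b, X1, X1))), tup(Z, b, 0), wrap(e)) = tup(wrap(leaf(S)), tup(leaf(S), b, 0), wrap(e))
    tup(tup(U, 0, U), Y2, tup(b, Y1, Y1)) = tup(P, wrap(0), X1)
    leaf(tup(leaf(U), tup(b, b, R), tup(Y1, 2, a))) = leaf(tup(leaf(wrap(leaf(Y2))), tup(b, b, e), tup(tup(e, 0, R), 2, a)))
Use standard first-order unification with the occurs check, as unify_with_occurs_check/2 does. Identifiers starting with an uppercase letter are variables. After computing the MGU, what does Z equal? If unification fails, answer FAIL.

Decompose tup/3: wrap(leaf(tup(b, X1, X1))) = wrap(leaf(S)),  tup(Z, b, 0) = tup(leaf(S), b, 0),  wrap(e) = wrap(e).
Decompose wrap/1: leaf(tup(b, X1, X1)) = leaf(S).
Decompose leaf/1: tup(b, X1, X1) = S.
Bind S := tup(b, X1, X1); substituting into the one remaining equation that mentions S gives: tup(Z, b, 0) = tup(leaf(tup(b, X1, X1)), b, 0).
Decompose tup/3: Z = leaf(tup(b, X1, X1)),  b = b,  0 = 0.
Bind Z := leaf(tup(b, X1, X1)); no other remaining equation mentions Z.
Delete trivial equation b = b.
Delete trivial equation 0 = 0.
Delete trivial equation wrap(e) = wrap(e).
Decompose tup/3: tup(U, 0, U) = P,  Y2 = wrap(0),  tup(b, Y1, Y1) = X1.
Bind P := tup(U, 0, U); no other remaining equation mentions P.
Bind Y2 := wrap(0); substituting into the one remaining equation that mentions Y2 gives: leaf(tup(leaf(U), tup(b, b, R), tup(Y1, 2, a))) = leaf(tup(leaf(wrap(leaf(wrap(0)))), tup(b, b, e), tup(tup(e, 0, R), 2, a))).
Bind X1 := tup(b, Y1, Y1); no other remaining equation mentions X1. Substituting into the earlier bindings gives S := tup(b, tup(b, Y1, Y1), tup(b, Y1, Y1)), Z := leaf(tup(b, tup(b, Y1, Y1), tup(b, Y1, Y1))).
Decompose leaf/1: tup(leaf(U), tup(b, b, R), tup(Y1, 2, a)) = tup(leaf(wrap(leaf(wrap(0)))), tup(b, b, e), tup(tup(e, 0, R), 2, a)).
Decompose tup/3: leaf(U) = leaf(wrap(leaf(wrap(0)))),  tup(b, b, R) = tup(b, b, e),  tup(Y1, 2, a) = tup(tup(e, 0, R), 2, a).
Decompose leaf/1: U = wrap(leaf(wrap(0))).
Bind U := wrap(leaf(wrap(0))); no other remaining equation mentions U. Substituting into the earlier binding gives P := tup(wrap(leaf(wrap(0))), 0, wrap(leaf(wrap(0)))).
Decompose tup/3: b = b,  b = b,  R = e.
Delete trivial equation b = b.
Delete trivial equation b = b.
Bind R := e; substituting into the remaining equation gives: tup(Y1, 2, a) = tup(tup(e, 0, e), 2, a).
Decompose tup/3: Y1 = tup(e, 0, e),  2 = 2,  a = a.
Bind Y1 := tup(e, 0, e); no other remaining equation mentions Y1. Substituting into the earlier bindings gives S := tup(b, tup(b, tup(e, 0, e), tup(e, 0, e)), tup(b, tup(e, 0, e), tup(e, 0, e))), Z := leaf(tup(b, tup(b, tup(e, 0, e), tup(e, 0, e)), tup(b, tup(e, 0, e), tup(e, 0, e)))), X1 := tup(b, tup(e, 0, e), tup(e, 0, e)).
Delete trivial equation 2 = 2.
Delete trivial equation a = a.
MGU = { S ↦ tup(b, tup(b, tup(e, 0, e), tup(e, 0, e)), tup(b, tup(e, 0, e), tup(e, 0, e))), Z ↦ leaf(tup(b, tup(b, tup(e, 0, e), tup(e, 0, e)), tup(b, tup(e, 0, e), tup(e, 0, e)))), P ↦ tup(wrap(leaf(wrap(0))), 0, wrap(leaf(wrap(0)))), Y2 ↦ wrap(0), X1 ↦ tup(b, tup(e, 0, e), tup(e, 0, e)), U ↦ wrap(leaf(wrap(0))), R ↦ e, Y1 ↦ tup(e, 0, e) }, so Z ↦ leaf(tup(b, tup(b, tup(e, 0, e), tup(e, 0, e)), tup(b, tup(e, 0, e), tup(e, 0, e)))).

leaf(tup(b, tup(b, tup(e, 0, e), tup(e, 0, e)), tup(b, tup(e, 0, e), tup(e, 0, e))))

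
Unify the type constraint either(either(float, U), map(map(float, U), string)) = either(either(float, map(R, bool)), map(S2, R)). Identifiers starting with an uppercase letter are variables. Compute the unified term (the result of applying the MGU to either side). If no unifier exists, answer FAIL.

Decompose either/2: either(float, U) = either(float, map(R, bool)),  map(map(float, U), string) = map(S2, R).
Decompose either/2: float = float,  U = map(R, bool).
Delete trivial equation float = float.
Bind U := map(R, bool); substituting into the remaining equation gives: map(map(float, map(R, bool)), string) = map(S2, R).
Decompose map/2: map(float, map(R, bool)) = S2,  string = R.
Bind S2 := map(float, map(R, bool)); no other remaining equation mentions S2.
Bind R := string. Substituting into the earlier bindings gives U := map(string, bool), S2 := map(float, map(string, bool)).
Applying the MGU to either side gives either(either(float, map(string, bool)), map(map(float, map(string, bool)), string)).

either(either(float, map(string, bool)), map(map(float, map(string, bool)), string))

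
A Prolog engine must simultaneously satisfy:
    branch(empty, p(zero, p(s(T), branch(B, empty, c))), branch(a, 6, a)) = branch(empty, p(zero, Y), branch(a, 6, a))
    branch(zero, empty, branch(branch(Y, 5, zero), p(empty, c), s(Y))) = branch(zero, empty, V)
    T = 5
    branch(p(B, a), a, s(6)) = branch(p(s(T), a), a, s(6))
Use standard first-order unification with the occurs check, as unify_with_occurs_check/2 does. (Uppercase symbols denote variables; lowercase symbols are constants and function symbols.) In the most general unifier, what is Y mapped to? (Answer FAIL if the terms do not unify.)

Decompose branch/3: empty = empty,  p(zero, p(s(T), branch(B, empty, c))) = p(zero, Y),  branch(a, 6, a) = branch(a, 6, a).
Delete trivial equation empty = empty.
Decompose p/2: zero = zero,  p(s(T), branch(B, empty, c)) = Y.
Delete trivial equation zero = zero.
Bind Y := p(s(T), branch(B, empty, c)); substituting into the one remaining equation that mentions Y gives: branch(zero, empty, branch(branch(p(s(T), branch(B, empty, c)), 5, zero), p(empty, c), s(p(s(T), branch(B, empty, c))))) = branch(zero, empty, V).
Delete trivial equation branch(a, 6, a) = branch(a, 6, a).
Decompose branch/3: zero = zero,  empty = empty,  branch(branch(p(s(T), branch(B, empty, c)), 5, zero), p(empty, c), s(p(s(T), branch(B, empty, c)))) = V.
Delete trivial equation zero = zero.
Delete trivial equation empty = empty.
Bind V := branch(branch(p(s(T), branch(B, empty, c)), 5, zero), p(empty, c), s(p(s(T), branch(B, empty, c)))); no other remaining equation mentions V.
Bind T := 5; substituting into the remaining equation gives: branch(p(B, a), a, s(6)) = branch(p(s(5), a), a, s(6)). Substituting into the earlier bindings gives Y := p(s(5), branch(B, empty, c)), V := branch(branch(p(s(5), branch(B, empty, c)), 5, zero), p(empty, c), s(p(s(5), branch(B, empty, c)))).
Decompose branch/3: p(B, a) = p(s(5), a),  a = a,  s(6) = s(6).
Decompose p/2: B = s(5),  a = a.
Bind B := s(5); no other remaining equation mentions B. Substituting into the earlier bindings gives Y := p(s(5), branch(s(5), empty, c)), V := branch(branch(p(s(5), branch(s(5), empty, c)), 5, zero), p(empty, c), s(p(s(5), branch(s(5), empty, c)))).
Delete trivial equation a = a.
Delete trivial equation a = a.
Delete trivial equation s(6) = s(6).
MGU = { Y -> p(s(5), branch(s(5), empty, c)), V -> branch(branch(p(s(5), branch(s(5), empty, c)), 5, zero), p(empty, c), s(p(s(5), branch(s(5), empty, c)))), T -> 5, B -> s(5) }, so Y -> p(s(5), branch(s(5), empty, c)).

p(s(5), branch(s(5), empty, c))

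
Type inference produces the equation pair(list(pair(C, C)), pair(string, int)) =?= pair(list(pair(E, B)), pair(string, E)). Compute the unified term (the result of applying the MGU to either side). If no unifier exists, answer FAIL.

Decompose pair/2: list(pair(C, C)) =?= list(pair(E, B)),  pair(string, int) =?= pair(string, E).
Decompose list/1: pair(C, C) =?= pair(E, B).
Decompose pair/2: C =?= E,  C =?= B.
Bind C := E; substituting into the one remaining equation that mentions C gives: E =?= B.
Bind E := B; substituting into the remaining equation gives: pair(string, int) =?= pair(string, B). Substituting into the earlier binding gives C := B.
Decompose pair/2: string =?= string,  int =?= B.
Delete trivial equation string =?= string.
Bind B := int. Substituting into the earlier bindings gives C := int, E := int.
Applying the MGU to either side gives pair(list(pair(int, int)), pair(string, int)).

pair(list(pair(int, int)), pair(string, int))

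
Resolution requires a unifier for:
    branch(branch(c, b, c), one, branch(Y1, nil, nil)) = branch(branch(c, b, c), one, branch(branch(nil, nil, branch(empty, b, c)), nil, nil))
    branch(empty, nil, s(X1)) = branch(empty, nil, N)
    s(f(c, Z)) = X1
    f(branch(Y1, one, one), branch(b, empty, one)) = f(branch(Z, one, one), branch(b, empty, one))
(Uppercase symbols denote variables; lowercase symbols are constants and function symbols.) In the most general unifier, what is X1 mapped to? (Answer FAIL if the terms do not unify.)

s(f(c, branch(nil, nil, branch(empty, b, c))))

Decompose branch/3: branch(c, b, c) = branch(c, b, c),  one = one,  branch(Y1, nil, nil) = branch(branch(nil, nil, branch(empty, b, c)), nil, nil).
Delete trivial equation branch(c, b, c) = branch(c, b, c).
Delete trivial equation one = one.
Decompose branch/3: Y1 = branch(nil, nil, branch(empty, b, c)),  nil = nil,  nil = nil.
Bind Y1 := branch(nil, nil, branch(empty, b, c)); substituting into the one remaining equation that mentions Y1 gives: f(branch(branch(nil, nil, branch(empty, b, c)), one, one), branch(b, empty, one)) = f(branch(Z, one, one), branch(b, empty, one)).
Delete trivial equation nil = nil.
Delete trivial equation nil = nil.
Decompose branch/3: empty = empty,  nil = nil,  s(X1) = N.
Delete trivial equation empty = empty.
Delete trivial equation nil = nil.
Bind N := s(X1); no other remaining equation mentions N.
Bind X1 := s(f(c, Z)); no other remaining equation mentions X1. Substituting into the earlier binding gives N := s(s(f(c, Z))).
Decompose f/2: branch(branch(nil, nil, branch(empty, b, c)), one, one) = branch(Z, one, one),  branch(b, empty, one) = branch(b, empty, one).
Decompose branch/3: branch(nil, nil, branch(empty, b, c)) = Z,  one = one,  one = one.
Bind Z := branch(nil, nil, branch(empty, b, c)); no other remaining equation mentions Z. Substituting into the earlier bindings gives N := s(s(f(c, branch(nil, nil, branch(empty, b, c))))), X1 := s(f(c, branch(nil, nil, branch(empty, b, c)))).
Delete trivial equation one = one.
Delete trivial equation one = one.
Delete trivial equation branch(b, empty, one) = branch(b, empty, one).
MGU = { Y1 := branch(nil, nil, branch(empty, b, c)), N := s(s(f(c, branch(nil, nil, branch(empty, b, c))))), X1 := s(f(c, branch(nil, nil, branch(empty, b, c)))), Z := branch(nil, nil, branch(empty, b, c)) }, so X1 := s(f(c, branch(nil, nil, branch(empty, b, c)))).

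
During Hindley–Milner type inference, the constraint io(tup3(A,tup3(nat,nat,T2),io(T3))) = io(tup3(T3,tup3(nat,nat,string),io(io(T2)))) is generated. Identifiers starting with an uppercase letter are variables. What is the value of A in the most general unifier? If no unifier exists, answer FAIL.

io(string)

Decompose io/1: tup3(A,tup3(nat,nat,T2),io(T3)) = tup3(T3,tup3(nat,nat,string),io(io(T2))).
Decompose tup3/3: A = T3,  tup3(nat,nat,T2) = tup3(nat,nat,string),  io(T3) = io(io(T2)).
Bind A := T3; no other remaining equation mentions A.
Decompose tup3/3: nat = nat,  nat = nat,  T2 = string.
Delete trivial equation nat = nat.
Delete trivial equation nat = nat.
Bind T2 := string; substituting into the remaining equation gives: io(T3) = io(io(string)).
Decompose io/1: T3 = io(string).
Bind T3 := io(string). Substituting into the earlier binding gives A := io(string).
MGU = { A := io(string), T2 := string, T3 := io(string) }, so A := io(string).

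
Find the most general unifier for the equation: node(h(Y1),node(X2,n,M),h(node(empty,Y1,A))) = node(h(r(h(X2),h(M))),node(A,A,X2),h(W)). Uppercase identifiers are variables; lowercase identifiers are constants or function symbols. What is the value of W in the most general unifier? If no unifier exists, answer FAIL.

Decompose node/3: h(Y1) = h(r(h(X2),h(M))),  node(X2,n,M) = node(A,A,X2),  h(node(empty,Y1,A)) = h(W).
Decompose h/1: Y1 = r(h(X2),h(M)).
Bind Y1 := r(h(X2),h(M)); substituting into the one remaining equation that mentions Y1 gives: h(node(empty,r(h(X2),h(M)),A)) = h(W).
Decompose node/3: X2 = A,  n = A,  M = X2.
Bind X2 := A; substituting into the 2 remaining equations that mention X2 gives: M = A,  h(node(empty,r(h(A),h(M)),A)) = h(W). Substituting into the earlier binding gives Y1 := r(h(A),h(M)).
Bind A := n; substituting into the remaining equations gives: M = n,  h(node(empty,r(h(n),h(M)),n)) = h(W). Substituting into the earlier bindings gives Y1 := r(h(n),h(M)), X2 := n.
Bind M := n; substituting into the remaining equation gives: h(node(empty,r(h(n),h(n)),n)) = h(W). Substituting into the earlier binding gives Y1 := r(h(n),h(n)).
Decompose h/1: node(empty,r(h(n),h(n)),n) = W.
Bind W := node(empty,r(h(n),h(n)),n).
MGU = { Y1 := r(h(n),h(n)), X2 := n, A := n, M := n, W := node(empty,r(h(n),h(n)),n) }, so W := node(empty,r(h(n),h(n)),n).

node(empty,r(h(n),h(n)),n)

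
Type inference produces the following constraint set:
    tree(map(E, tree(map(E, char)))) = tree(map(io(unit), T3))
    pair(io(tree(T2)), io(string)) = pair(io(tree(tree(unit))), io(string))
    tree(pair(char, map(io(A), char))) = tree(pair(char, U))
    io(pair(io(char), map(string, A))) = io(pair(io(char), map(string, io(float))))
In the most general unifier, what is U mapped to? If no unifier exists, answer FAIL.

Decompose tree/1: map(E, tree(map(E, char))) = map(io(unit), T3).
Decompose map/2: E = io(unit),  tree(map(E, char)) = T3.
Bind E := io(unit); substituting into the one remaining equation that mentions E gives: tree(map(io(unit), char)) = T3.
Bind T3 := tree(map(io(unit), char)); no other remaining equation mentions T3.
Decompose pair/2: io(tree(T2)) = io(tree(tree(unit))),  io(string) = io(string).
Decompose io/1: tree(T2) = tree(tree(unit)).
Decompose tree/1: T2 = tree(unit).
Bind T2 := tree(unit); no other remaining equation mentions T2.
Delete trivial equation io(string) = io(string).
Decompose tree/1: pair(char, map(io(A), char)) = pair(char, U).
Decompose pair/2: char = char,  map(io(A), char) = U.
Delete trivial equation char = char.
Bind U := map(io(A), char); no other remaining equation mentions U.
Decompose io/1: pair(io(char), map(string, A)) = pair(io(char), map(string, io(float))).
Decompose pair/2: io(char) = io(char),  map(string, A) = map(string, io(float)).
Delete trivial equation io(char) = io(char).
Decompose map/2: string = string,  A = io(float).
Delete trivial equation string = string.
Bind A := io(float). Substituting into the earlier binding gives U := map(io(io(float)), char).
MGU = { E -> io(unit), T3 -> tree(map(io(unit), char)), T2 -> tree(unit), U -> map(io(io(float)), char), A -> io(float) }, so U -> map(io(io(float)), char).

map(io(io(float)), char)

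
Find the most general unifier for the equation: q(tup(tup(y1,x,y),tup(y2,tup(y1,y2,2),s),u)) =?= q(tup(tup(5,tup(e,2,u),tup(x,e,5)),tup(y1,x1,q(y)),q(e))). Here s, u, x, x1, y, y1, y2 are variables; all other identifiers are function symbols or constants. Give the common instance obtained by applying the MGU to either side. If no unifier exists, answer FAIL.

Decompose q/1: tup(tup(y1,x,y),tup(y2,tup(y1,y2,2),s),u) =?= tup(tup(5,tup(e,2,u),tup(x,e,5)),tup(y1,x1,q(y)),q(e)).
Decompose tup/3: tup(y1,x,y) =?= tup(5,tup(e,2,u),tup(x,e,5)),  tup(y2,tup(y1,y2,2),s) =?= tup(y1,x1,q(y)),  u =?= q(e).
Decompose tup/3: y1 =?= 5,  x =?= tup(e,2,u),  y =?= tup(x,e,5).
Bind y1 := 5; substituting into the one remaining equation that mentions y1 gives: tup(y2,tup(5,y2,2),s) =?= tup(5,x1,q(y)).
Bind x := tup(e,2,u); substituting into the one remaining equation that mentions x gives: y =?= tup(tup(e,2,u),e,5).
Bind y := tup(tup(e,2,u),e,5); substituting into the one remaining equation that mentions y gives: tup(y2,tup(5,y2,2),s) =?= tup(5,x1,q(tup(tup(e,2,u),e,5))).
Decompose tup/3: y2 =?= 5,  tup(5,y2,2) =?= x1,  s =?= q(tup(tup(e,2,u),e,5)).
Bind y2 := 5; substituting into the one remaining equation that mentions y2 gives: tup(5,5,2) =?= x1.
Bind x1 := tup(5,5,2); no other remaining equation mentions x1.
Bind s := q(tup(tup(e,2,u),e,5)); no other remaining equation mentions s.
Bind u := q(e). Substituting into the earlier bindings gives x := tup(e,2,q(e)), y := tup(tup(e,2,q(e)),e,5), s := q(tup(tup(e,2,q(e)),e,5)).
Applying the MGU to either side gives q(tup(tup(5,tup(e,2,q(e)),tup(tup(e,2,q(e)),e,5)),tup(5,tup(5,5,2),q(tup(tup(e,2,q(e)),e,5))),q(e))).

q(tup(tup(5,tup(e,2,q(e)),tup(tup(e,2,q(e)),e,5)),tup(5,tup(5,5,2),q(tup(tup(e,2,q(e)),e,5))),q(e)))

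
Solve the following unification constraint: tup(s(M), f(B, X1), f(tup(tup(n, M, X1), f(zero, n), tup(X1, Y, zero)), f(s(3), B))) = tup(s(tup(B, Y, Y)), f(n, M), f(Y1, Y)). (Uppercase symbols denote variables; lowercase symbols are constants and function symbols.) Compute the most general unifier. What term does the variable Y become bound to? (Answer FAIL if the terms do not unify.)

f(s(3), n)

Decompose tup/3: s(M) = s(tup(B, Y, Y)),  f(B, X1) = f(n, M),  f(tup(tup(n, M, X1), f(zero, n), tup(X1, Y, zero)), f(s(3), B)) = f(Y1, Y).
Decompose s/1: M = tup(B, Y, Y).
Bind M := tup(B, Y, Y); substituting into the remaining equations gives: f(B, X1) = f(n, tup(B, Y, Y)),  f(tup(tup(n, tup(B, Y, Y), X1), f(zero, n), tup(X1, Y, zero)), f(s(3), B)) = f(Y1, Y).
Decompose f/2: B = n,  X1 = tup(B, Y, Y).
Bind B := n; substituting into the remaining equations gives: X1 = tup(n, Y, Y),  f(tup(tup(n, tup(n, Y, Y), X1), f(zero, n), tup(X1, Y, zero)), f(s(3), n)) = f(Y1, Y). Substituting into the earlier binding gives M := tup(n, Y, Y).
Bind X1 := tup(n, Y, Y); substituting into the remaining equation gives: f(tup(tup(n, tup(n, Y, Y), tup(n, Y, Y)), f(zero, n), tup(tup(n, Y, Y), Y, zero)), f(s(3), n)) = f(Y1, Y).
Decompose f/2: tup(tup(n, tup(n, Y, Y), tup(n, Y, Y)), f(zero, n), tup(tup(n, Y, Y), Y, zero)) = Y1,  f(s(3), n) = Y.
Bind Y1 := tup(tup(n, tup(n, Y, Y), tup(n, Y, Y)), f(zero, n), tup(tup(n, Y, Y), Y, zero)); no other remaining equation mentions Y1.
Bind Y := f(s(3), n). Substituting into the earlier bindings gives M := tup(n, f(s(3), n), f(s(3), n)), X1 := tup(n, f(s(3), n), f(s(3), n)), Y1 := tup(tup(n, tup(n, f(s(3), n), f(s(3), n)), tup(n, f(s(3), n), f(s(3), n))), f(zero, n), tup(tup(n, f(s(3), n), f(s(3), n)), f(s(3), n), zero)).
MGU = { M ↦ tup(n, f(s(3), n), f(s(3), n)), B ↦ n, X1 ↦ tup(n, f(s(3), n), f(s(3), n)), Y1 ↦ tup(tup(n, tup(n, f(s(3), n), f(s(3), n)), tup(n, f(s(3), n), f(s(3), n))), f(zero, n), tup(tup(n, f(s(3), n), f(s(3), n)), f(s(3), n), zero)), Y ↦ f(s(3), n) }, so Y ↦ f(s(3), n).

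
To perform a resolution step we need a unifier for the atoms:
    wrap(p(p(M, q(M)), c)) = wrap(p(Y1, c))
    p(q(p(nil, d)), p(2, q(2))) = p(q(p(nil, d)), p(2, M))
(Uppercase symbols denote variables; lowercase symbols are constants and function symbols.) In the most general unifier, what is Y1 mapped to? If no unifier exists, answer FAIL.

p(q(2), q(q(2)))

Decompose wrap/1: p(p(M, q(M)), c) = p(Y1, c).
Decompose p/2: p(M, q(M)) = Y1,  c = c.
Bind Y1 := p(M, q(M)); no other remaining equation mentions Y1.
Delete trivial equation c = c.
Decompose p/2: q(p(nil, d)) = q(p(nil, d)),  p(2, q(2)) = p(2, M).
Delete trivial equation q(p(nil, d)) = q(p(nil, d)).
Decompose p/2: 2 = 2,  q(2) = M.
Delete trivial equation 2 = 2.
Bind M := q(2). Substituting into the earlier binding gives Y1 := p(q(2), q(q(2))).
MGU = { Y1 -> p(q(2), q(q(2))), M -> q(2) }, so Y1 -> p(q(2), q(q(2))).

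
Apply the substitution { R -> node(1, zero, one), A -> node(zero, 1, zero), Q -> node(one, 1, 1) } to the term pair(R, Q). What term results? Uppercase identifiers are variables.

pair(node(1, zero, one), node(one, 1, 1))

Replace each occurrence of R with node(1, zero, one).
Replace each occurrence of Q with node(one, 1, 1).
Result: pair(node(1, zero, one), node(one, 1, 1)).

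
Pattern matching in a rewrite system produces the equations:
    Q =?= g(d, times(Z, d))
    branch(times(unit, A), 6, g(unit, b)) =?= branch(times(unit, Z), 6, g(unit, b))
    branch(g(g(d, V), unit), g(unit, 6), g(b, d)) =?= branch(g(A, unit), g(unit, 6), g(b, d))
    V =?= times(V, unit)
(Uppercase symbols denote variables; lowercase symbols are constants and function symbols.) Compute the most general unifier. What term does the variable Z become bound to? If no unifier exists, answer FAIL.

Bind Q := g(d, times(Z, d)); no other remaining equation mentions Q.
Decompose branch/3: times(unit, A) =?= times(unit, Z),  6 =?= 6,  g(unit, b) =?= g(unit, b).
Decompose times/2: unit =?= unit,  A =?= Z.
Delete trivial equation unit =?= unit.
Bind A := Z; substituting into the one remaining equation that mentions A gives: branch(g(g(d, V), unit), g(unit, 6), g(b, d)) =?= branch(g(Z, unit), g(unit, 6), g(b, d)).
Delete trivial equation 6 =?= 6.
Delete trivial equation g(unit, b) =?= g(unit, b).
Decompose branch/3: g(g(d, V), unit) =?= g(Z, unit),  g(unit, 6) =?= g(unit, 6),  g(b, d) =?= g(b, d).
Decompose g/2: g(d, V) =?= Z,  unit =?= unit.
Bind Z := g(d, V); no other remaining equation mentions Z. Substituting into the earlier bindings gives Q := g(d, times(g(d, V), d)), A := g(d, V).
Delete trivial equation unit =?= unit.
Delete trivial equation g(unit, 6) =?= g(unit, 6).
Delete trivial equation g(b, d) =?= g(b, d).
Occurs check fails: V occurs in times(V, unit); the equation V =?= times(V, unit) has no finite solution.

FAIL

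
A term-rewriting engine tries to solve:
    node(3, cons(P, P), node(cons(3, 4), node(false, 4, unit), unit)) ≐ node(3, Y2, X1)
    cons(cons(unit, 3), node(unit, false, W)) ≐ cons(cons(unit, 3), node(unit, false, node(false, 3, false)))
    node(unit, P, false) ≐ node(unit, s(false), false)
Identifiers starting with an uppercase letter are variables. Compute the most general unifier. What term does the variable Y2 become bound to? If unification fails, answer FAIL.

cons(s(false), s(false))

Decompose node/3: 3 ≐ 3,  cons(P, P) ≐ Y2,  node(cons(3, 4), node(false, 4, unit), unit) ≐ X1.
Delete trivial equation 3 ≐ 3.
Bind Y2 := cons(P, P); no other remaining equation mentions Y2.
Bind X1 := node(cons(3, 4), node(false, 4, unit), unit); no other remaining equation mentions X1.
Decompose cons/2: cons(unit, 3) ≐ cons(unit, 3),  node(unit, false, W) ≐ node(unit, false, node(false, 3, false)).
Delete trivial equation cons(unit, 3) ≐ cons(unit, 3).
Decompose node/3: unit ≐ unit,  false ≐ false,  W ≐ node(false, 3, false).
Delete trivial equation unit ≐ unit.
Delete trivial equation false ≐ false.
Bind W := node(false, 3, false); no other remaining equation mentions W.
Decompose node/3: unit ≐ unit,  P ≐ s(false),  false ≐ false.
Delete trivial equation unit ≐ unit.
Bind P := s(false); no other remaining equation mentions P. Substituting into the earlier binding gives Y2 := cons(s(false), s(false)).
Delete trivial equation false ≐ false.
MGU = { Y2 -> cons(s(false), s(false)), X1 -> node(cons(3, 4), node(false, 4, unit), unit), W -> node(false, 3, false), P -> s(false) }, so Y2 -> cons(s(false), s(false)).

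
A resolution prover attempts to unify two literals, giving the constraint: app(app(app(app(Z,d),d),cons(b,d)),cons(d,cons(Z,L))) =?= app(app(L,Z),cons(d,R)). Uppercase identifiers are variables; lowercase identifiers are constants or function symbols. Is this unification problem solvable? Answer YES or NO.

Decompose app/2: app(app(app(Z,d),d),cons(b,d)) =?= app(L,Z),  cons(d,cons(Z,L)) =?= cons(d,R).
Decompose app/2: app(app(Z,d),d) =?= L,  cons(b,d) =?= Z.
Bind L := app(app(Z,d),d); substituting into the one remaining equation that mentions L gives: cons(d,cons(Z,app(app(Z,d),d))) =?= cons(d,R).
Bind Z := cons(b,d); substituting into the remaining equation gives: cons(d,cons(cons(b,d),app(app(cons(b,d),d),d))) =?= cons(d,R). Substituting into the earlier binding gives L := app(app(cons(b,d),d),d).
Decompose cons/2: d =?= d,  cons(cons(b,d),app(app(cons(b,d),d),d)) =?= R.
Delete trivial equation d =?= d.
Bind R := cons(cons(b,d),app(app(cons(b,d),d),d)).
No equations remain and no clash or occurs-check failure arose, so a unifier exists.

YES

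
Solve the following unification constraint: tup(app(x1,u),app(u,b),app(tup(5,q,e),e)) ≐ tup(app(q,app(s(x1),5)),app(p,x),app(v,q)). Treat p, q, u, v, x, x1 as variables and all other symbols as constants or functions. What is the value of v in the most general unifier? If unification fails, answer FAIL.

tup(5,e,e)

Decompose tup/3: app(x1,u) ≐ app(q,app(s(x1),5)),  app(u,b) ≐ app(p,x),  app(tup(5,q,e),e) ≐ app(v,q).
Decompose app/2: x1 ≐ q,  u ≐ app(s(x1),5).
Bind x1 := q; substituting into the one remaining equation that mentions x1 gives: u ≐ app(s(q),5).
Bind u := app(s(q),5); substituting into the one remaining equation that mentions u gives: app(app(s(q),5),b) ≐ app(p,x).
Decompose app/2: app(s(q),5) ≐ p,  b ≐ x.
Bind p := app(s(q),5); no other remaining equation mentions p.
Bind x := b; no other remaining equation mentions x.
Decompose app/2: tup(5,q,e) ≐ v,  e ≐ q.
Bind v := tup(5,q,e); no other remaining equation mentions v.
Bind q := e. Substituting into the earlier bindings gives x1 := e, u := app(s(e),5), p := app(s(e),5), v := tup(5,e,e).
MGU = { x1 -> e, u -> app(s(e),5), p -> app(s(e),5), x -> b, v -> tup(5,e,e), q -> e }, so v -> tup(5,e,e).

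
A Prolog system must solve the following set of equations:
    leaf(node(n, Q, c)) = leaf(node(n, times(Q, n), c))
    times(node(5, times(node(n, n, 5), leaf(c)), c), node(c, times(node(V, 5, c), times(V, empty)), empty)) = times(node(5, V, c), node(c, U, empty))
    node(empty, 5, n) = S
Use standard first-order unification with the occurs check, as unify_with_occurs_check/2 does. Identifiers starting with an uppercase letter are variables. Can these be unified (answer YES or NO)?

Decompose leaf/1: node(n, Q, c) = node(n, times(Q, n), c).
Decompose node/3: n = n,  Q = times(Q, n),  c = c.
Delete trivial equation n = n.
Occurs check fails: Q occurs in times(Q, n); the equation Q = times(Q, n) has no finite solution.

NO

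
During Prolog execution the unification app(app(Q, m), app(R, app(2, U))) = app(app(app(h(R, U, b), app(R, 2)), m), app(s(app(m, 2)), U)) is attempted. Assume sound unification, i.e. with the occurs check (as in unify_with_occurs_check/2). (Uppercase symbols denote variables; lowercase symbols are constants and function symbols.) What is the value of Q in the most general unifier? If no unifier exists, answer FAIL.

FAIL

Decompose app/2: app(Q, m) = app(app(h(R, U, b), app(R, 2)), m),  app(R, app(2, U)) = app(s(app(m, 2)), U).
Decompose app/2: Q = app(h(R, U, b), app(R, 2)),  m = m.
Bind Q := app(h(R, U, b), app(R, 2)); no other remaining equation mentions Q.
Delete trivial equation m = m.
Decompose app/2: R = s(app(m, 2)),  app(2, U) = U.
Bind R := s(app(m, 2)); no other remaining equation mentions R. Substituting into the earlier binding gives Q := app(h(s(app(m, 2)), U, b), app(s(app(m, 2)), 2)).
Occurs check fails: U occurs in app(2, U); the equation U = app(2, U) has no finite solution.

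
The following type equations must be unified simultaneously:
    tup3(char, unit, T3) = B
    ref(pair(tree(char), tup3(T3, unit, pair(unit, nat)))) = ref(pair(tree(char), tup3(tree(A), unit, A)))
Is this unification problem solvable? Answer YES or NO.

YES

Bind B := tup3(char, unit, T3); no other remaining equation mentions B.
Decompose ref/1: pair(tree(char), tup3(T3, unit, pair(unit, nat))) = pair(tree(char), tup3(tree(A), unit, A)).
Decompose pair/2: tree(char) = tree(char),  tup3(T3, unit, pair(unit, nat)) = tup3(tree(A), unit, A).
Delete trivial equation tree(char) = tree(char).
Decompose tup3/3: T3 = tree(A),  unit = unit,  pair(unit, nat) = A.
Bind T3 := tree(A); no other remaining equation mentions T3. Substituting into the earlier binding gives B := tup3(char, unit, tree(A)).
Delete trivial equation unit = unit.
Bind A := pair(unit, nat). Substituting into the earlier bindings gives B := tup3(char, unit, tree(pair(unit, nat))), T3 := tree(pair(unit, nat)).
No equations remain and no clash or occurs-check failure arose, so a unifier exists.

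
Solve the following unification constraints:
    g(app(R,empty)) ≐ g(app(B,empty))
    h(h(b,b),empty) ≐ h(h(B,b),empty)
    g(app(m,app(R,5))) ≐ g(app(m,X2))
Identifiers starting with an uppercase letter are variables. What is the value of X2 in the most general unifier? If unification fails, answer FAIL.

app(b,5)

Decompose g/1: app(R,empty) ≐ app(B,empty).
Decompose app/2: R ≐ B,  empty ≐ empty.
Bind R := B; substituting into the one remaining equation that mentions R gives: g(app(m,app(B,5))) ≐ g(app(m,X2)).
Delete trivial equation empty ≐ empty.
Decompose h/2: h(b,b) ≐ h(B,b),  empty ≐ empty.
Decompose h/2: b ≐ B,  b ≐ b.
Bind B := b; substituting into the one remaining equation that mentions B gives: g(app(m,app(b,5))) ≐ g(app(m,X2)). Substituting into the earlier binding gives R := b.
Delete trivial equation b ≐ b.
Delete trivial equation empty ≐ empty.
Decompose g/1: app(m,app(b,5)) ≐ app(m,X2).
Decompose app/2: m ≐ m,  app(b,5) ≐ X2.
Delete trivial equation m ≐ m.
Bind X2 := app(b,5).
MGU = { R := b, B := b, X2 := app(b,5) }, so X2 := app(b,5).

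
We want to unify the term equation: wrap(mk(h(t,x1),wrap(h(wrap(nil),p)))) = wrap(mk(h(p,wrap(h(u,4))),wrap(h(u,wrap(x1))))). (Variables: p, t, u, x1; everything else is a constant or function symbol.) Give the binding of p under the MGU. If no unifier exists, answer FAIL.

Decompose wrap/1: mk(h(t,x1),wrap(h(wrap(nil),p))) = mk(h(p,wrap(h(u,4))),wrap(h(u,wrap(x1)))).
Decompose mk/2: h(t,x1) = h(p,wrap(h(u,4))),  wrap(h(wrap(nil),p)) = wrap(h(u,wrap(x1))).
Decompose h/2: t = p,  x1 = wrap(h(u,4)).
Bind t := p; no other remaining equation mentions t.
Bind x1 := wrap(h(u,4)); substituting into the remaining equation gives: wrap(h(wrap(nil),p)) = wrap(h(u,wrap(wrap(h(u,4))))).
Decompose wrap/1: h(wrap(nil),p) = h(u,wrap(wrap(h(u,4)))).
Decompose h/2: wrap(nil) = u,  p = wrap(wrap(h(u,4))).
Bind u := wrap(nil); substituting into the remaining equation gives: p = wrap(wrap(h(wrap(nil),4))). Substituting into the earlier binding gives x1 := wrap(h(wrap(nil),4)).
Bind p := wrap(wrap(h(wrap(nil),4))). Substituting into the earlier binding gives t := wrap(wrap(h(wrap(nil),4))).
MGU = { t -> wrap(wrap(h(wrap(nil),4))), x1 -> wrap(h(wrap(nil),4)), u -> wrap(nil), p -> wrap(wrap(h(wrap(nil),4))) }, so p -> wrap(wrap(h(wrap(nil),4))).

wrap(wrap(h(wrap(nil),4)))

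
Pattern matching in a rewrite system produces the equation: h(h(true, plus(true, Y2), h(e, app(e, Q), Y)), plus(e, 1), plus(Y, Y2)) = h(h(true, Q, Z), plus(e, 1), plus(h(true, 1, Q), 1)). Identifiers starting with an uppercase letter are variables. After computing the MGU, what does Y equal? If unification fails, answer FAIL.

h(true, 1, plus(true, 1))

Decompose h/3: h(true, plus(true, Y2), h(e, app(e, Q), Y)) = h(true, Q, Z),  plus(e, 1) = plus(e, 1),  plus(Y, Y2) = plus(h(true, 1, Q), 1).
Decompose h/3: true = true,  plus(true, Y2) = Q,  h(e, app(e, Q), Y) = Z.
Delete trivial equation true = true.
Bind Q := plus(true, Y2); substituting into the 2 remaining equations that mention Q gives: h(e, app(e, plus(true, Y2)), Y) = Z,  plus(Y, Y2) = plus(h(true, 1, plus(true, Y2)), 1).
Bind Z := h(e, app(e, plus(true, Y2)), Y); no other remaining equation mentions Z.
Delete trivial equation plus(e, 1) = plus(e, 1).
Decompose plus/2: Y = h(true, 1, plus(true, Y2)),  Y2 = 1.
Bind Y := h(true, 1, plus(true, Y2)); no other remaining equation mentions Y. Substituting into the earlier binding gives Z := h(e, app(e, plus(true, Y2)), h(true, 1, plus(true, Y2))).
Bind Y2 := 1. Substituting into the earlier bindings gives Q := plus(true, 1), Z := h(e, app(e, plus(true, 1)), h(true, 1, plus(true, 1))), Y := h(true, 1, plus(true, 1)).
MGU = { Q ↦ plus(true, 1), Z ↦ h(e, app(e, plus(true, 1)), h(true, 1, plus(true, 1))), Y ↦ h(true, 1, plus(true, 1)), Y2 ↦ 1 }, so Y ↦ h(true, 1, plus(true, 1)).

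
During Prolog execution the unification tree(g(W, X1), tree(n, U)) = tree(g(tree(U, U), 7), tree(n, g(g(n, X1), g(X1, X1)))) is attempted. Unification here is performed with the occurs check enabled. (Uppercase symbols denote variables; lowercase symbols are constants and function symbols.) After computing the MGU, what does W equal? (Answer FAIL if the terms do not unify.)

Decompose tree/2: g(W, X1) = g(tree(U, U), 7),  tree(n, U) = tree(n, g(g(n, X1), g(X1, X1))).
Decompose g/2: W = tree(U, U),  X1 = 7.
Bind W := tree(U, U); no other remaining equation mentions W.
Bind X1 := 7; substituting into the remaining equation gives: tree(n, U) = tree(n, g(g(n, 7), g(7, 7))).
Decompose tree/2: n = n,  U = g(g(n, 7), g(7, 7)).
Delete trivial equation n = n.
Bind U := g(g(n, 7), g(7, 7)). Substituting into the earlier binding gives W := tree(g(g(n, 7), g(7, 7)), g(g(n, 7), g(7, 7))).
MGU = { W = tree(g(g(n, 7), g(7, 7)), g(g(n, 7), g(7, 7))), X1 = 7, U = g(g(n, 7), g(7, 7)) }, so W = tree(g(g(n, 7), g(7, 7)), g(g(n, 7), g(7, 7))).

tree(g(g(n, 7), g(7, 7)), g(g(n, 7), g(7, 7)))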